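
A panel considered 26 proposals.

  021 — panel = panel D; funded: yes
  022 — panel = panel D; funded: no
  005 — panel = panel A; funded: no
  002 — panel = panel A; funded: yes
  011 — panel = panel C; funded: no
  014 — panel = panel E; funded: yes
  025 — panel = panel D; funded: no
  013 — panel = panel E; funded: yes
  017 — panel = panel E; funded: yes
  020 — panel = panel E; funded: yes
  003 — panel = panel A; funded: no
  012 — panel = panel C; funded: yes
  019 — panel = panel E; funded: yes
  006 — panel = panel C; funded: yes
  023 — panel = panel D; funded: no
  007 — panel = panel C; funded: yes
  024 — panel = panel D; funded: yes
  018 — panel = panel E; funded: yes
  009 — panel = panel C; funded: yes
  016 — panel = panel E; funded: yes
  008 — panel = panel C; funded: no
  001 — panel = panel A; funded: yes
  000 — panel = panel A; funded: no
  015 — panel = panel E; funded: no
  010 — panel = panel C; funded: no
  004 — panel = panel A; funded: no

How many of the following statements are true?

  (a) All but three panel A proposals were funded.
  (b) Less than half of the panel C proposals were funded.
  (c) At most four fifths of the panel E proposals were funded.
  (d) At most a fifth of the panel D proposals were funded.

0

(a) panel A: |A| = 6, |A ∩ B| = 2; needs |A ∖ B| = 3 — false.
(b) panel C: |A| = 7, |A ∩ B| = 4; needs |A ∩ B| < |A ∖ B| — false.
(c) panel E: |A| = 8, |A ∩ B| = 7; needs |A ∩ B| / |A| ≤ 4/5 — false.
(d) panel D: |A| = 5, |A ∩ B| = 2; needs |A ∩ B| / |A| ≤ 1/5 — false.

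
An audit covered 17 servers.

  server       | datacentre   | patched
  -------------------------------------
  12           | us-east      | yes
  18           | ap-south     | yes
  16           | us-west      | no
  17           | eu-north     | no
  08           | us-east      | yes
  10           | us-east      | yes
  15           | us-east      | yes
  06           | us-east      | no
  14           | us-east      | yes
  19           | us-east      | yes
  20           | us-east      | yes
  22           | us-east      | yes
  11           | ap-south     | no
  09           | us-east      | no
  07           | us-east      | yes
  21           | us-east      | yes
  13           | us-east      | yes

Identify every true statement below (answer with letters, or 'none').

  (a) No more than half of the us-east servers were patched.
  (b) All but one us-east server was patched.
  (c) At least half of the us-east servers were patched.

(c)

|A| = 13, |A ∩ B| = 11, |A ∖ B| = 2.
(a) |A ∩ B| ≤ |A ∖ B|: fails.
(b) |A ∖ B| = 1: fails.
(c) |A ∩ B| ≥ |A ∖ B|: holds.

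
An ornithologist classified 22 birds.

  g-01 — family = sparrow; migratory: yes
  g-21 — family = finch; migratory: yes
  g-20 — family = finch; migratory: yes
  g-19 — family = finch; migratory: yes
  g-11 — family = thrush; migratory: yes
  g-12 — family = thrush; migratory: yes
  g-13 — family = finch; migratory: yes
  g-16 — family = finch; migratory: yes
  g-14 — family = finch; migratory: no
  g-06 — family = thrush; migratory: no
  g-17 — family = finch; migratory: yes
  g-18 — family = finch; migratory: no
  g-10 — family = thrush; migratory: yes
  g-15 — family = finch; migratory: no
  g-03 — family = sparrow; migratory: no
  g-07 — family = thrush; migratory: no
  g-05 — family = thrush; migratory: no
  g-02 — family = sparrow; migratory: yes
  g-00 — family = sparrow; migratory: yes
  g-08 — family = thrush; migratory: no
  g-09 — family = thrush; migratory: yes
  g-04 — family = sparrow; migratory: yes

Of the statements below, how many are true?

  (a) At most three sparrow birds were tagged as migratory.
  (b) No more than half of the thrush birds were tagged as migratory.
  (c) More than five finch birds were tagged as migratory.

(a) sparrow: |A| = 5, |A ∩ B| = 4; needs |A ∩ B| ≤ 3 — false.
(b) thrush: |A| = 8, |A ∩ B| = 4; needs |A ∩ B| ≤ |A ∖ B| — true.
(c) finch: |A| = 9, |A ∩ B| = 6; needs |A ∩ B| > 5 — true.

2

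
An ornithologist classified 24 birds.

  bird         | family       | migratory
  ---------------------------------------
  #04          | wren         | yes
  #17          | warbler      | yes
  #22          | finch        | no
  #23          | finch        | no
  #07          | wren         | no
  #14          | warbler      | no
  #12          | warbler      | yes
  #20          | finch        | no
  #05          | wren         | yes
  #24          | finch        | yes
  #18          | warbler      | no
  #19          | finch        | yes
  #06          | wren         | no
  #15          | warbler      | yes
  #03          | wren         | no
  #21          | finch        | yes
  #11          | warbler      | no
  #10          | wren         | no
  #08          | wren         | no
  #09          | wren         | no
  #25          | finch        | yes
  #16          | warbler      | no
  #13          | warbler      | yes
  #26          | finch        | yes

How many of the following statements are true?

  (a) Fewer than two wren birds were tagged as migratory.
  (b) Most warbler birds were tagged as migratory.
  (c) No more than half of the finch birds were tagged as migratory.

0

(a) wren: |A| = 8, |A ∩ B| = 2; needs |A ∩ B| < 2 — false.
(b) warbler: |A| = 8, |A ∩ B| = 4; needs |A ∩ B| > |A ∖ B| — false.
(c) finch: |A| = 8, |A ∩ B| = 5; needs |A ∩ B| ≤ |A ∖ B| — false.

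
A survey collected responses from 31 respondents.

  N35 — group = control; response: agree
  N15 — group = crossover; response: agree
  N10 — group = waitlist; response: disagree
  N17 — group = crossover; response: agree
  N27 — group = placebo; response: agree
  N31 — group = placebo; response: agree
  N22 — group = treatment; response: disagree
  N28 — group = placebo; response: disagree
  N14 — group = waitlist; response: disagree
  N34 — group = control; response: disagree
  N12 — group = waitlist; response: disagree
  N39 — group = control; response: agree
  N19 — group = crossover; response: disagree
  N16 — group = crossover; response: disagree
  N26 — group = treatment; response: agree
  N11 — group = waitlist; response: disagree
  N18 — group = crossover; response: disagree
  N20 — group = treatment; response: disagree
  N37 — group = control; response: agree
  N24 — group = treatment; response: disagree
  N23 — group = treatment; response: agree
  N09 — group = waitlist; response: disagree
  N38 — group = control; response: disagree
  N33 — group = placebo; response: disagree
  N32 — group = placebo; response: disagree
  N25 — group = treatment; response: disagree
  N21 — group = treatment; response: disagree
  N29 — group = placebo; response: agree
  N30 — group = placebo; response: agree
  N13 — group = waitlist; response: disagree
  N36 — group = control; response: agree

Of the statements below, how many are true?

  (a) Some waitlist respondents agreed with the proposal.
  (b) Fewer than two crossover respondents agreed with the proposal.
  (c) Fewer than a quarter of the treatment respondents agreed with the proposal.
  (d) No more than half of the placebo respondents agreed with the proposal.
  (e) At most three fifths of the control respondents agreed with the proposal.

(a) waitlist: |A| = 6, |A ∩ B| = 0; needs A ∩ B ≠ ∅ (|A ∩ B| ≥ 1) — false.
(b) crossover: |A| = 5, |A ∩ B| = 2; needs |A ∩ B| < 2 — false.
(c) treatment: |A| = 7, |A ∩ B| = 2; needs |A ∩ B| / |A| < 1/4 — false.
(d) placebo: |A| = 7, |A ∩ B| = 4; needs |A ∩ B| ≤ |A ∖ B| — false.
(e) control: |A| = 6, |A ∩ B| = 4; needs |A ∩ B| / |A| ≤ 3/5 — false.

0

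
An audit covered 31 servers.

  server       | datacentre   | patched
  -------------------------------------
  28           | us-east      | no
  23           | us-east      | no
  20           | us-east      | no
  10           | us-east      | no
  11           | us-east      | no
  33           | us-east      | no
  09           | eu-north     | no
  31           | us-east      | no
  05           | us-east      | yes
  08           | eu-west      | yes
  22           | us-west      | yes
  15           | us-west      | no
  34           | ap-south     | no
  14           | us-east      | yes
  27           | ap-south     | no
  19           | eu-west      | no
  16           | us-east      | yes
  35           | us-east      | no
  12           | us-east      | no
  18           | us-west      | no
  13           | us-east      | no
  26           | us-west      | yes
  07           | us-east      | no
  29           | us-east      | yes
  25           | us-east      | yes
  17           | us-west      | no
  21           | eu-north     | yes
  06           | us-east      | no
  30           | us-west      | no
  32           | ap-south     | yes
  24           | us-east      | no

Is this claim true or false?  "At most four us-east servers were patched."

False

'At most four us-east servers were patched' holds iff |A ∩ B| ≤ 4.
|A| = 18, |A ∩ B| = 5, |A ∖ B| = 13.
|A ∩ B| = 5, so the statement is false.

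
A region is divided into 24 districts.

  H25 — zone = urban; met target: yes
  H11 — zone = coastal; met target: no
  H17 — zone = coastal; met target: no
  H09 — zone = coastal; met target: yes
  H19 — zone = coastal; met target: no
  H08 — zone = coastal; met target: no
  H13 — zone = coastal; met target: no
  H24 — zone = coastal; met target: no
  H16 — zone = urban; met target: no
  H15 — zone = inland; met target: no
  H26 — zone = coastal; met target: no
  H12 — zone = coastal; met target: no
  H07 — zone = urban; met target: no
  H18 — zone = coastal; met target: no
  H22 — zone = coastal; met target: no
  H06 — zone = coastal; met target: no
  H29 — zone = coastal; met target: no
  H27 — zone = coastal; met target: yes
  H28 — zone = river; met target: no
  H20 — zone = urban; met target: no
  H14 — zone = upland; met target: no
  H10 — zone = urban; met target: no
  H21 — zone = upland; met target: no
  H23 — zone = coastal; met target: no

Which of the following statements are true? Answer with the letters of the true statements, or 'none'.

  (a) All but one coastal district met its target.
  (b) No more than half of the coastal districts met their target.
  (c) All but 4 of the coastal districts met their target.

|A| = 15, |A ∩ B| = 2, |A ∖ B| = 13.
(a) |A ∖ B| = 1: fails.
(b) |A ∩ B| ≤ |A ∖ B|: holds.
(c) |A ∖ B| = 4: fails.

(b)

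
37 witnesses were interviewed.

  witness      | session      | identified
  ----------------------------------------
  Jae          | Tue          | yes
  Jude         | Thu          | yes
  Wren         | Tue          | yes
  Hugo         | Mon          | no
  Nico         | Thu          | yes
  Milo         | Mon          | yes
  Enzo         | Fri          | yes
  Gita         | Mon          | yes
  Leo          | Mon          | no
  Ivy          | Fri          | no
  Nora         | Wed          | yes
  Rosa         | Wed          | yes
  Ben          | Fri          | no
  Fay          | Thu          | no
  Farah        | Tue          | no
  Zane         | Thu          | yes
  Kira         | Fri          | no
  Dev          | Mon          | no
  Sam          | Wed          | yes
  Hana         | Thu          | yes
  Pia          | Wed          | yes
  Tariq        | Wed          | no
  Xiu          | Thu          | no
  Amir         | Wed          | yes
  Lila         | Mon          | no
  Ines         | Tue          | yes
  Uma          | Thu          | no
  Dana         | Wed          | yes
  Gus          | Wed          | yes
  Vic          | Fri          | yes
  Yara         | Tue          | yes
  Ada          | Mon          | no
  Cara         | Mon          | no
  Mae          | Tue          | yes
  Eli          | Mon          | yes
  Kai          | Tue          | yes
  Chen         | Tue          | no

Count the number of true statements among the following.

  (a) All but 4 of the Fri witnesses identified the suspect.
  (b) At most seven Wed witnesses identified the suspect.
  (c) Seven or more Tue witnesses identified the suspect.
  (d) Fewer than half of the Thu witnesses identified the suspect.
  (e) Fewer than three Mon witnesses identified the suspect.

1

(a) Fri: |A| = 5, |A ∩ B| = 2; needs |A ∖ B| = 4 — false.
(b) Wed: |A| = 8, |A ∩ B| = 7; needs |A ∩ B| ≤ 7 — true.
(c) Tue: |A| = 8, |A ∩ B| = 6; needs |A ∩ B| ≥ 7 — false.
(d) Thu: |A| = 7, |A ∩ B| = 4; needs |A ∩ B| < |A ∖ B| — false.
(e) Mon: |A| = 9, |A ∩ B| = 3; needs |A ∩ B| < 3 — false.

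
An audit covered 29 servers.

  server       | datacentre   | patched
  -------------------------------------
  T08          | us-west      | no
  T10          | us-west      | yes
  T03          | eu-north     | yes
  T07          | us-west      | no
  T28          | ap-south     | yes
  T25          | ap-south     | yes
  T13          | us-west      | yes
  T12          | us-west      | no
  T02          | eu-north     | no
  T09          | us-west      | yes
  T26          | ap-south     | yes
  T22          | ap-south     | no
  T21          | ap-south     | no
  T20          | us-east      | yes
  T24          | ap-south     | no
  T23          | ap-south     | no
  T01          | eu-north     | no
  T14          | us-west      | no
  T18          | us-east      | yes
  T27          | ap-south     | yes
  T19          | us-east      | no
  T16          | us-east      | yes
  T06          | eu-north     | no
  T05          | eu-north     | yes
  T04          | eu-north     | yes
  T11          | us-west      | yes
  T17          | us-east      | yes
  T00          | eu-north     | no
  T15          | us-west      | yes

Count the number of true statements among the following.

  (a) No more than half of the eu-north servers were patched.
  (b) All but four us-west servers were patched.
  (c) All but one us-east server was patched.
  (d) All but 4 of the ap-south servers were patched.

(a) eu-north: |A| = 7, |A ∩ B| = 3; needs |A ∩ B| ≤ |A ∖ B| — true.
(b) us-west: |A| = 9, |A ∩ B| = 5; needs |A ∖ B| = 4 — true.
(c) us-east: |A| = 5, |A ∩ B| = 4; needs |A ∖ B| = 1 — true.
(d) ap-south: |A| = 8, |A ∩ B| = 4; needs |A ∖ B| = 4 — true.

4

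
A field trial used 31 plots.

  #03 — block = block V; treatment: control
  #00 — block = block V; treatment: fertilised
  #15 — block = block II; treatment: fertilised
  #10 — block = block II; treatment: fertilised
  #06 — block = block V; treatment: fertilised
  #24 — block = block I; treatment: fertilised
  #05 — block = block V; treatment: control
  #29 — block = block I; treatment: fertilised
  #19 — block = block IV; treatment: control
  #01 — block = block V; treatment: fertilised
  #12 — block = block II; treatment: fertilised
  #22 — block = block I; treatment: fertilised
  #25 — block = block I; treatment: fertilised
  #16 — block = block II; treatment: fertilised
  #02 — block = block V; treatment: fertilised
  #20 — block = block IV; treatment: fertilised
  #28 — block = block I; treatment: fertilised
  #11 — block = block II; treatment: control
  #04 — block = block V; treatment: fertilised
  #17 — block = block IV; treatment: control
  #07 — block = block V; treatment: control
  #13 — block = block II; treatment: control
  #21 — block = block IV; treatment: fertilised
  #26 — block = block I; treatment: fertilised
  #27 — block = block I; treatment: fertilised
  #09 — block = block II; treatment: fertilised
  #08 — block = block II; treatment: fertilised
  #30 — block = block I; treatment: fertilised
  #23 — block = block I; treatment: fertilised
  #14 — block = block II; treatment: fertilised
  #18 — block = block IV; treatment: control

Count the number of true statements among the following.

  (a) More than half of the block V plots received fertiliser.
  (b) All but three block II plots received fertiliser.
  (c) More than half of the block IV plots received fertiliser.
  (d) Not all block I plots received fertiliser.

(a) block V: |A| = 8, |A ∩ B| = 5; needs |A ∩ B| > |A ∖ B| — true.
(b) block II: |A| = 9, |A ∩ B| = 7; needs |A ∖ B| = 3 — false.
(c) block IV: |A| = 5, |A ∩ B| = 2; needs |A ∩ B| > |A ∖ B| — false.
(d) block I: |A| = 9, |A ∩ B| = 9; needs A ⊄ B (|A ∖ B| ≥ 1) — false.

1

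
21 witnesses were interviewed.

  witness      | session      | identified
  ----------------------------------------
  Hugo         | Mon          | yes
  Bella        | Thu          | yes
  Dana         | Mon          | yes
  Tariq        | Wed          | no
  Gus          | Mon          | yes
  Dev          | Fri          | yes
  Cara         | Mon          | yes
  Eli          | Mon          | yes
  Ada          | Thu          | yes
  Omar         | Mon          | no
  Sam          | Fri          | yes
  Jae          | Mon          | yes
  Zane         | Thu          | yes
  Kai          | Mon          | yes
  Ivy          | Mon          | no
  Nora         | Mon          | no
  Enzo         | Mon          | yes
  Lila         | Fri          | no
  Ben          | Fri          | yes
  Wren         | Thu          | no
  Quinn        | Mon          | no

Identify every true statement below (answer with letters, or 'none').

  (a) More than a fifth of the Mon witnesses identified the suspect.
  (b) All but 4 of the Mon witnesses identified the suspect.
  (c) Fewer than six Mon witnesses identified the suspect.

|A| = 12, |A ∩ B| = 8, |A ∖ B| = 4.
(a) |A ∩ B| / |A| > 1/5: holds.
(b) |A ∖ B| = 4: holds.
(c) |A ∩ B| < 6: fails.

(a), (b)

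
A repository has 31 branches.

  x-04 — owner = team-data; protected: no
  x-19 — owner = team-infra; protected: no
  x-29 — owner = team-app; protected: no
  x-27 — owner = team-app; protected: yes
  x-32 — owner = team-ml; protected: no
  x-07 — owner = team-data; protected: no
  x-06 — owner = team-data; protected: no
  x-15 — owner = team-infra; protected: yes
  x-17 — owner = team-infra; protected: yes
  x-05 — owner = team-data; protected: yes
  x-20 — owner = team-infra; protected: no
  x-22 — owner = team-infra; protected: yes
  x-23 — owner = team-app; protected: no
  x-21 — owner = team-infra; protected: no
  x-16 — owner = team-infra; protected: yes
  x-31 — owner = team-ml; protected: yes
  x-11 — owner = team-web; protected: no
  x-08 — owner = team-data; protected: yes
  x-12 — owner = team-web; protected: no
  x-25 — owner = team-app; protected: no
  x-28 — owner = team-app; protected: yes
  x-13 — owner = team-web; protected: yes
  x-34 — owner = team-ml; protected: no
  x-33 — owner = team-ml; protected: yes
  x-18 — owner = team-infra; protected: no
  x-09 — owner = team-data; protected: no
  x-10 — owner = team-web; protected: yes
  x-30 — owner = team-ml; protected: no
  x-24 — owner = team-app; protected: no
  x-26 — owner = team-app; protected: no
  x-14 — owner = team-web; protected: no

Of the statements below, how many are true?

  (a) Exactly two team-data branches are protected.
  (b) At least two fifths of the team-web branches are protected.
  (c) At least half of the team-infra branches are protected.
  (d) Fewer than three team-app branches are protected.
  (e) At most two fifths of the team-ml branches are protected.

(a) team-data: |A| = 6, |A ∩ B| = 2; needs |A ∩ B| = 2 — true.
(b) team-web: |A| = 5, |A ∩ B| = 2; needs |A ∩ B| / |A| ≥ 2/5 — true.
(c) team-infra: |A| = 8, |A ∩ B| = 4; needs |A ∩ B| ≥ |A ∖ B| — true.
(d) team-app: |A| = 7, |A ∩ B| = 2; needs |A ∩ B| < 3 — true.
(e) team-ml: |A| = 5, |A ∩ B| = 2; needs |A ∩ B| / |A| ≤ 2/5 — true.

5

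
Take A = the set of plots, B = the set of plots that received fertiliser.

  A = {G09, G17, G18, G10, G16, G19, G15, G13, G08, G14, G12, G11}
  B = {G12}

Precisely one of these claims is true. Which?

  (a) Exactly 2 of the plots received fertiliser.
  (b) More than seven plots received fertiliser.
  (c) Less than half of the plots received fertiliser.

|A| = 12, |A ∩ B| = 1, |A ∖ B| = 11.
(a) requires |A ∩ B| = 2: false.
(b) requires |A ∩ B| > 7: false.
(c) requires |A ∩ B| < |A ∖ B|: true.

(c)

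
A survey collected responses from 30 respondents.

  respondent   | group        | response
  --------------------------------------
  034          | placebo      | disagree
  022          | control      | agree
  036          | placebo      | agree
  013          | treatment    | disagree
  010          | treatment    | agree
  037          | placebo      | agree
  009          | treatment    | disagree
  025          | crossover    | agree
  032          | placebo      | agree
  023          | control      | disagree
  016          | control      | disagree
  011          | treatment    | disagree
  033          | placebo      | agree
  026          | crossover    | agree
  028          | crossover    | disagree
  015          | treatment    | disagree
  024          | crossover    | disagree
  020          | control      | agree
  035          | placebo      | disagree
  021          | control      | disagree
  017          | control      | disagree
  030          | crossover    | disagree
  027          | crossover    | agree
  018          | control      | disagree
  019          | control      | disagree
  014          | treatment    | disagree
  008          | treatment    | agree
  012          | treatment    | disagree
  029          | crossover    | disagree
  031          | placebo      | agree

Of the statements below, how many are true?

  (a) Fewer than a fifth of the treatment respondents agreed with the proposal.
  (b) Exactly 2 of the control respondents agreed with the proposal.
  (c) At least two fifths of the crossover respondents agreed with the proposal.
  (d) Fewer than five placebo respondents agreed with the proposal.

2

(a) treatment: |A| = 8, |A ∩ B| = 2; needs |A ∩ B| / |A| < 1/5 — false.
(b) control: |A| = 8, |A ∩ B| = 2; needs |A ∩ B| = 2 — true.
(c) crossover: |A| = 7, |A ∩ B| = 3; needs |A ∩ B| / |A| ≥ 2/5 — true.
(d) placebo: |A| = 7, |A ∩ B| = 5; needs |A ∩ B| < 5 — false.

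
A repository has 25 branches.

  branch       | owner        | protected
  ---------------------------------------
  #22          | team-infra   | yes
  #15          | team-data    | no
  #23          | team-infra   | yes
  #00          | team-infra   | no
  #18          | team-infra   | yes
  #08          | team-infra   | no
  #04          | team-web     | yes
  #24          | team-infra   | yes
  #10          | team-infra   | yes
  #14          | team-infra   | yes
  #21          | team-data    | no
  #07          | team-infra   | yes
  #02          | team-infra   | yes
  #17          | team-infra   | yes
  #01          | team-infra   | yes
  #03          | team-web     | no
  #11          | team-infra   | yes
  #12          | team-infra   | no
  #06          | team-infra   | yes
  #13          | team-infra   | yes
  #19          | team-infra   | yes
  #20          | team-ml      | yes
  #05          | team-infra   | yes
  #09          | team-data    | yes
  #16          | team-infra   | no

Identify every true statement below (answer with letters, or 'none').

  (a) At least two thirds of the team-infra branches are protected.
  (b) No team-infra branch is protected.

|A| = 19, |A ∩ B| = 15, |A ∖ B| = 4.
(a) |A ∩ B| / |A| ≥ 2/3: holds.
(b) A ∩ B = ∅ (|A ∩ B| = 0): fails.

(a)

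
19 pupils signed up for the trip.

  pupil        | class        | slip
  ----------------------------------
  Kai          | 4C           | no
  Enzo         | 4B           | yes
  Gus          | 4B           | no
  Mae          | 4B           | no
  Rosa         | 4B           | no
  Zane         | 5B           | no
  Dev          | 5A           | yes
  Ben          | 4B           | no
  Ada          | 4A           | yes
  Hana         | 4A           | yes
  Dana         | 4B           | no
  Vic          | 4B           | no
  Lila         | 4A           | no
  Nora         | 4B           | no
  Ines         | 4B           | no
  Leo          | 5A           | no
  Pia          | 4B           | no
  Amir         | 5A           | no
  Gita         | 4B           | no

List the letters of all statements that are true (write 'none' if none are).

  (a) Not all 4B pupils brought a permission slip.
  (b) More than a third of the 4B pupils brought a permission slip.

|A| = 11, |A ∩ B| = 1, |A ∖ B| = 10.
(a) A ⊄ B (|A ∖ B| ≥ 1): holds.
(b) |A ∩ B| / |A| > 1/3: fails.

(a)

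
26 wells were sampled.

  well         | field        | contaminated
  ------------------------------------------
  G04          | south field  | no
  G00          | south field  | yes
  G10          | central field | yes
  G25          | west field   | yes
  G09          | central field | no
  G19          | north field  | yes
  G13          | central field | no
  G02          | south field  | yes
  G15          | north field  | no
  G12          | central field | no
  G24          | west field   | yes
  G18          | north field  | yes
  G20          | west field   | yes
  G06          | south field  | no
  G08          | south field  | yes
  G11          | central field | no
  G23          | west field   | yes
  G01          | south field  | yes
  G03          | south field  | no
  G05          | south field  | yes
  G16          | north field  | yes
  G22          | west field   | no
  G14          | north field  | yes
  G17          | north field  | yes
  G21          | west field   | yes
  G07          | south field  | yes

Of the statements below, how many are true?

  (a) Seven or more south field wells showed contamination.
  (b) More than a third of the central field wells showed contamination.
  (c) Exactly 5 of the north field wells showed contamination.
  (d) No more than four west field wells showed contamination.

1

(a) south field: |A| = 9, |A ∩ B| = 6; needs |A ∩ B| ≥ 7 — false.
(b) central field: |A| = 5, |A ∩ B| = 1; needs |A ∩ B| / |A| > 1/3 — false.
(c) north field: |A| = 6, |A ∩ B| = 5; needs |A ∩ B| = 5 — true.
(d) west field: |A| = 6, |A ∩ B| = 5; needs |A ∩ B| ≤ 4 — false.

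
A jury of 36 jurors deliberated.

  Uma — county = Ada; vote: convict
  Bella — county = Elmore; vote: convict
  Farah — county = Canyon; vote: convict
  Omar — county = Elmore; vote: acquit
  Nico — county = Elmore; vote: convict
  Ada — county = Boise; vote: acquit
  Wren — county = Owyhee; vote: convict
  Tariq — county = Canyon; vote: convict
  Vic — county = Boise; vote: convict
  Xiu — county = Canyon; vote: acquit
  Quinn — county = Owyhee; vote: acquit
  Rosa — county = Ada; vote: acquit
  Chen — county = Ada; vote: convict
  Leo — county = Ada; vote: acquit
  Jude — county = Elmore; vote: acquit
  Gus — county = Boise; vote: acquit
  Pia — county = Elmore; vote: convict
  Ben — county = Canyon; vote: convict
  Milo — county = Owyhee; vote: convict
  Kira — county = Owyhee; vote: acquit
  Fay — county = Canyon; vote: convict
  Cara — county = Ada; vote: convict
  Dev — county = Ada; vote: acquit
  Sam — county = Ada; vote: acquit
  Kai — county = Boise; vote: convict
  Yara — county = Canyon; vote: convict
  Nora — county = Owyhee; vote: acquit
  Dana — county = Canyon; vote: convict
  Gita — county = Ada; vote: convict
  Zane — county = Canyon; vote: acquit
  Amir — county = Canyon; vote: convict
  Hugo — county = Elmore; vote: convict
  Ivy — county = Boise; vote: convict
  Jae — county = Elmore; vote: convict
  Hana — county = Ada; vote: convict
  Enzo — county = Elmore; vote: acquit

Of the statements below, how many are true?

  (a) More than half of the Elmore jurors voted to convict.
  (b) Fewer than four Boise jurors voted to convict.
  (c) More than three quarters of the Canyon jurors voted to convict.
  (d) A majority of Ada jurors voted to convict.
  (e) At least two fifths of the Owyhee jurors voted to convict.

(a) Elmore: |A| = 8, |A ∩ B| = 5; needs |A ∩ B| > |A ∖ B| — true.
(b) Boise: |A| = 5, |A ∩ B| = 3; needs |A ∩ B| < 4 — true.
(c) Canyon: |A| = 9, |A ∩ B| = 7; needs |A ∩ B| / |A| > 3/4 — true.
(d) Ada: |A| = 9, |A ∩ B| = 5; needs |A ∩ B| > |A ∖ B| — true.
(e) Owyhee: |A| = 5, |A ∩ B| = 2; needs |A ∩ B| / |A| ≥ 2/5 — true.

5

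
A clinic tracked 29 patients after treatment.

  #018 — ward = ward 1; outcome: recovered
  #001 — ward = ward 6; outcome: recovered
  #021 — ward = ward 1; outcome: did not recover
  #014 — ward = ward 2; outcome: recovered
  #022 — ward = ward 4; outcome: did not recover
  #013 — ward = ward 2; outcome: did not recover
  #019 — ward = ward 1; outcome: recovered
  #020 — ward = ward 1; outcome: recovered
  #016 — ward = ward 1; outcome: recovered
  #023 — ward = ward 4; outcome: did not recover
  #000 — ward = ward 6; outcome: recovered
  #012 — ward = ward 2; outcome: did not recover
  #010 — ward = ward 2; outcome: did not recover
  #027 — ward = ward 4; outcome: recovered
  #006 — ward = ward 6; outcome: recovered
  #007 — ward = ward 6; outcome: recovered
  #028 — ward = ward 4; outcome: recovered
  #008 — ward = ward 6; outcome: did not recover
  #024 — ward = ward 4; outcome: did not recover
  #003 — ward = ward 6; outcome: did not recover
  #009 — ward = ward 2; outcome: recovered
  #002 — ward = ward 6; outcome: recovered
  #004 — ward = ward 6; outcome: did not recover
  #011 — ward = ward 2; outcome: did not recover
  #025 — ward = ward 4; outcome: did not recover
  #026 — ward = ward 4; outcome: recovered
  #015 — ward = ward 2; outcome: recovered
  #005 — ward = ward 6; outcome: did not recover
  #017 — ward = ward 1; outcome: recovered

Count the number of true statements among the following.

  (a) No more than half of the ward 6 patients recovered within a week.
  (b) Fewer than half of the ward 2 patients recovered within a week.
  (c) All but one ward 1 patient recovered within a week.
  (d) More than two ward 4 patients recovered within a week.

3

(a) ward 6: |A| = 9, |A ∩ B| = 5; needs |A ∩ B| ≤ |A ∖ B| — false.
(b) ward 2: |A| = 7, |A ∩ B| = 3; needs |A ∩ B| < |A ∖ B| — true.
(c) ward 1: |A| = 6, |A ∩ B| = 5; needs |A ∖ B| = 1 — true.
(d) ward 4: |A| = 7, |A ∩ B| = 3; needs |A ∩ B| > 2 — true.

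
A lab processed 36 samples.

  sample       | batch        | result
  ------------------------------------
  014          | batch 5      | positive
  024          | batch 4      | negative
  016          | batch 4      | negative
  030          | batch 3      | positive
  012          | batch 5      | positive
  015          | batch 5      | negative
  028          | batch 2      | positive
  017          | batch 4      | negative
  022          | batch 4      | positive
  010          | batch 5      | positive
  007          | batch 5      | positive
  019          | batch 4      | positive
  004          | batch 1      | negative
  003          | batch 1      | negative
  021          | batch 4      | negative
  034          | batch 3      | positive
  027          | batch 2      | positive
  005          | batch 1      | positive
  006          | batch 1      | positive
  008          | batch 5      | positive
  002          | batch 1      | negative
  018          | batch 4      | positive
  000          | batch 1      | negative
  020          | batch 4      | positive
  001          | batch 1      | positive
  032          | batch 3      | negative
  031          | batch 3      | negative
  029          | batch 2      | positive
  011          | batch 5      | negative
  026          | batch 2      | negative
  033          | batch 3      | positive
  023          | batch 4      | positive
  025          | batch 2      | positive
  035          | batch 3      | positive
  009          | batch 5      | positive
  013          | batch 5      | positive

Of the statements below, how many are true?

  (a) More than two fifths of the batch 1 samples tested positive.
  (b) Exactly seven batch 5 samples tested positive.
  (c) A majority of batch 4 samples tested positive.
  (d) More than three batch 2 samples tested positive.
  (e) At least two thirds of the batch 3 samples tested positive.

5

(a) batch 1: |A| = 7, |A ∩ B| = 3; needs |A ∩ B| / |A| > 2/5 — true.
(b) batch 5: |A| = 9, |A ∩ B| = 7; needs |A ∩ B| = 7 — true.
(c) batch 4: |A| = 9, |A ∩ B| = 5; needs |A ∩ B| > |A ∖ B| — true.
(d) batch 2: |A| = 5, |A ∩ B| = 4; needs |A ∩ B| > 3 — true.
(e) batch 3: |A| = 6, |A ∩ B| = 4; needs |A ∩ B| / |A| ≥ 2/3 — true.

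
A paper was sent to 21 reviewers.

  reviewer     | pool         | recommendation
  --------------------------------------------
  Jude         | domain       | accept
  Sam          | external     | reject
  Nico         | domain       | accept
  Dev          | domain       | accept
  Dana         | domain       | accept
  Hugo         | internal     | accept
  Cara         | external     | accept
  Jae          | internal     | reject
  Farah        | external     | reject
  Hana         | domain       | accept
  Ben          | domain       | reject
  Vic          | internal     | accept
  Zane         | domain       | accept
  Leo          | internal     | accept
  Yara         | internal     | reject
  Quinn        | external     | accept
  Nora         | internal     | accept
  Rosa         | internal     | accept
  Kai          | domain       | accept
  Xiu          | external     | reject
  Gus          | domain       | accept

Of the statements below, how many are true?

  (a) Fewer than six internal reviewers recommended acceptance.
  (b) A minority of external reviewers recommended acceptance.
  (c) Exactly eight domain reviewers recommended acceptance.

(a) internal: |A| = 7, |A ∩ B| = 5; needs |A ∩ B| < 6 — true.
(b) external: |A| = 5, |A ∩ B| = 2; needs |A ∩ B| < |A ∖ B| — true.
(c) domain: |A| = 9, |A ∩ B| = 8; needs |A ∩ B| = 8 — true.

3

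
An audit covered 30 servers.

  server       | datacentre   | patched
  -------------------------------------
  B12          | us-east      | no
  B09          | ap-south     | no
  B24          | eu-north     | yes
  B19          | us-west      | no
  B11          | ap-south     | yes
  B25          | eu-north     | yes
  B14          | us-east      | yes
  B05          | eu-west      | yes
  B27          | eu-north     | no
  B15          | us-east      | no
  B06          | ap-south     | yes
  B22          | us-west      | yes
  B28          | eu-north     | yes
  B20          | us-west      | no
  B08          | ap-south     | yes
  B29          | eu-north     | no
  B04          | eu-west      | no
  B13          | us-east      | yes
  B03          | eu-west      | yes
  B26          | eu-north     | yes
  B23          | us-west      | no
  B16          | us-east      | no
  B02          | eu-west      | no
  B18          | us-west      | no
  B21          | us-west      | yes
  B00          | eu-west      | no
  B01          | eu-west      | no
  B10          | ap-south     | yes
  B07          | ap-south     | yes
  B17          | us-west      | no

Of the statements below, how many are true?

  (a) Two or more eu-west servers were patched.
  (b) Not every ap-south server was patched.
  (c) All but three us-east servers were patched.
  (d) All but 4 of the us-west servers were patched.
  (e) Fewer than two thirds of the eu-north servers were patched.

3

(a) eu-west: |A| = 6, |A ∩ B| = 2; needs |A ∩ B| ≥ 2 — true.
(b) ap-south: |A| = 6, |A ∩ B| = 5; needs A ⊄ B (|A ∖ B| ≥ 1) — true.
(c) us-east: |A| = 5, |A ∩ B| = 2; needs |A ∖ B| = 3 — true.
(d) us-west: |A| = 7, |A ∩ B| = 2; needs |A ∖ B| = 4 — false.
(e) eu-north: |A| = 6, |A ∩ B| = 4; needs |A ∩ B| / |A| < 2/3 — false.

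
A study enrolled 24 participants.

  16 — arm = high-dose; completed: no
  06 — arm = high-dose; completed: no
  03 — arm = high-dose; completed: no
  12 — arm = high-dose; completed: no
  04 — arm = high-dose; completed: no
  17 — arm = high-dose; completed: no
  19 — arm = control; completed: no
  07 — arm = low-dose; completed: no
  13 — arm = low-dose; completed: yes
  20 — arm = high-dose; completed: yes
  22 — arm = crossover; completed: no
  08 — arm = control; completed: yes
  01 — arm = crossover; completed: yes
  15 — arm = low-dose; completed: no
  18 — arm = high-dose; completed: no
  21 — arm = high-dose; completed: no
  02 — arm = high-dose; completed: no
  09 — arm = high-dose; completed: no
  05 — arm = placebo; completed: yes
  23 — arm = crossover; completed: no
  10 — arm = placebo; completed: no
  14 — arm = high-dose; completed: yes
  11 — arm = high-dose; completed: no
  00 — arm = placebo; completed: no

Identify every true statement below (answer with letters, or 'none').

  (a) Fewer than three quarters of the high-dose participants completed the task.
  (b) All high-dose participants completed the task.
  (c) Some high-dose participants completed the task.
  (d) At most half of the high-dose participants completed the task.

(a), (c), (d)

|A| = 13, |A ∩ B| = 2, |A ∖ B| = 11.
(a) |A ∩ B| / |A| < 3/4: holds.
(b) A ⊆ B, i.e. every element of A is in B (|A ∖ B| = 0): fails.
(c) A ∩ B ≠ ∅ (|A ∩ B| ≥ 1): holds.
(d) |A ∩ B| ≤ |A ∖ B|: holds.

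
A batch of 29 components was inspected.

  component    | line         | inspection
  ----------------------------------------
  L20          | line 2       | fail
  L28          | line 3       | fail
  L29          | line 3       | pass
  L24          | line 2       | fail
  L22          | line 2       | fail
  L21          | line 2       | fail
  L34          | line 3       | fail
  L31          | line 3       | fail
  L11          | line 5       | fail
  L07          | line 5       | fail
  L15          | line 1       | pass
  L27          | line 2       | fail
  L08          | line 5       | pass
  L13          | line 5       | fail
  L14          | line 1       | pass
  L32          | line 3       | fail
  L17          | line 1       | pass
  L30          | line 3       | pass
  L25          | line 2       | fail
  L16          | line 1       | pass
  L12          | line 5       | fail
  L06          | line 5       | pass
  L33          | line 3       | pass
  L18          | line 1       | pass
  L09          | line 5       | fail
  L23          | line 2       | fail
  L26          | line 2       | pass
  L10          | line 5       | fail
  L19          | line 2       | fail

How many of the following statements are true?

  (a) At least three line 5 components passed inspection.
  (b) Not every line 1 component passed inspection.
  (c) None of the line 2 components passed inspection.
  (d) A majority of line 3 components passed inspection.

0

(a) line 5: |A| = 8, |A ∩ B| = 2; needs |A ∩ B| ≥ 3 — false.
(b) line 1: |A| = 5, |A ∩ B| = 5; needs A ⊄ B (|A ∖ B| ≥ 1) — false.
(c) line 2: |A| = 9, |A ∩ B| = 1; needs A ∩ B = ∅ (|A ∩ B| = 0) — false.
(d) line 3: |A| = 7, |A ∩ B| = 3; needs |A ∩ B| > |A ∖ B| — false.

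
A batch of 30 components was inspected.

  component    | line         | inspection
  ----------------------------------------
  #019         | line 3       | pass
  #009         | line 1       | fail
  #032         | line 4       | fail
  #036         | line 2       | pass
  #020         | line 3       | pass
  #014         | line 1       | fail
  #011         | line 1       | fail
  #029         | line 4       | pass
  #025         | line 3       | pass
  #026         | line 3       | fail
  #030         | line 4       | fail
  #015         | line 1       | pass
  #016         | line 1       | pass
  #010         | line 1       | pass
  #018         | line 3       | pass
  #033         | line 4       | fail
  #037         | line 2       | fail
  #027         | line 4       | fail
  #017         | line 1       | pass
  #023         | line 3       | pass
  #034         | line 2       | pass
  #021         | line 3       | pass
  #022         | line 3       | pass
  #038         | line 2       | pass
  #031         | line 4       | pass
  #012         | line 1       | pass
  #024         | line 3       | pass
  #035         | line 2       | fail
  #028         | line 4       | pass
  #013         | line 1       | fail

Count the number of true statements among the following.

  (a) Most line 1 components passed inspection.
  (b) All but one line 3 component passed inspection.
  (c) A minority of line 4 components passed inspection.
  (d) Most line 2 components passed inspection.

(a) line 1: |A| = 9, |A ∩ B| = 5; needs |A ∩ B| > |A ∖ B| — true.
(b) line 3: |A| = 9, |A ∩ B| = 8; needs |A ∖ B| = 1 — true.
(c) line 4: |A| = 7, |A ∩ B| = 3; needs |A ∩ B| < |A ∖ B| — true.
(d) line 2: |A| = 5, |A ∩ B| = 3; needs |A ∩ B| > |A ∖ B| — true.

4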